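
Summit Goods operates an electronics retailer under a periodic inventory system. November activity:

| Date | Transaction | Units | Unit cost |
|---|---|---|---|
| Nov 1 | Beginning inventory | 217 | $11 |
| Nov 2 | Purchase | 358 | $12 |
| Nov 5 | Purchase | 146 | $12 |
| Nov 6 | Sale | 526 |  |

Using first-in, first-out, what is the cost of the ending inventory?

Ending inventory = $2,340

Nov 6, 526 sold [FIFO — oldest first]: 217 @ $11 + 309 @ $12 = $6,095
Ending inventory: 49 @ $12 + 146 @ $12 = $2,340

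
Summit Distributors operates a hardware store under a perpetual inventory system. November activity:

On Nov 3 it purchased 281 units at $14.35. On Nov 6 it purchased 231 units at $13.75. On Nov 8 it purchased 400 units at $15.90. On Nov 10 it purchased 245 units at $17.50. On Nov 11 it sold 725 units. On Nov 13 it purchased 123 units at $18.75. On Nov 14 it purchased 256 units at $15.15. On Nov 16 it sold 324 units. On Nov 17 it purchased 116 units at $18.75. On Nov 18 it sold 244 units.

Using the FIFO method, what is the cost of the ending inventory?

Nov 11, 725 sold [FIFO — oldest first]: 281 @ $14.35 + 231 @ $13.75 + 213 @ $15.90 = $10,595.30
Nov 16, 324 sold [FIFO — oldest first]: 187 @ $15.90 + 137 @ $17.50 = $5,370.80
Nov 18, 244 sold [FIFO — oldest first]: 108 @ $17.50 + 123 @ $18.75 + 13 @ $15.15 = $4,393.20
Total COGS = $10,595.30 + $5,370.80 + $4,393.20 = $20,359.30
Ending inventory: 243 @ $15.15 + 116 @ $18.75 = $5,856.45
Check: goods available $26,215.75 = COGS $20,359.30 + ending $5,856.45

Ending inventory = $5,856.45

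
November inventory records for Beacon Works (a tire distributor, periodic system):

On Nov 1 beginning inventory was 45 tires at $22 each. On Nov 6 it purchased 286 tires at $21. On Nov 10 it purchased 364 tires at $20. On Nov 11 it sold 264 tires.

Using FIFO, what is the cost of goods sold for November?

Nov 11, 264 sold [FIFO — oldest first]: 45 @ $22 + 219 @ $21 = $5,589
Ending inventory: 67 @ $21 + 364 @ $20 = $8,687
Check: goods available $14,276 = COGS $5,589 + ending $8,687

COGS = $5,589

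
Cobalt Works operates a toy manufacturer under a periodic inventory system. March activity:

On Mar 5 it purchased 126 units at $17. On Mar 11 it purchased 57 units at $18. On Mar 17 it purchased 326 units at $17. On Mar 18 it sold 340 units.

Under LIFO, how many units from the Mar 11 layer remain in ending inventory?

Mar 18, 340 sold [LIFO — newest first]: 326 @ $17 + 14 @ $18 = $5,794
Ending inventory: 126 @ $17 + 43 @ $18 = $2,916

43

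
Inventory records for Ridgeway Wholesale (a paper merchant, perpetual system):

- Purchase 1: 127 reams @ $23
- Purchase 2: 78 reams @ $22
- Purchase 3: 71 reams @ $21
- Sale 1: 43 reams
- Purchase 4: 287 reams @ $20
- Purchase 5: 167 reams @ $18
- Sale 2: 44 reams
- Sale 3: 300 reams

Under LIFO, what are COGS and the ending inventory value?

COGS = $7,449; ending inventory = $7,425

Sale 1 (43) [LIFO — newest first]: 43 @ $21 = $903
Sale 2 (44) [LIFO — newest first]: 44 @ $18 = $792
Sale 3 (300) [LIFO — newest first]: 123 @ $18 + 177 @ $20 = $5,754
Total COGS = $903 + $792 + $5,754 = $7,449
Ending inventory: 127 @ $23 + 78 @ $22 + 28 @ $21 + 110 @ $20 = $7,425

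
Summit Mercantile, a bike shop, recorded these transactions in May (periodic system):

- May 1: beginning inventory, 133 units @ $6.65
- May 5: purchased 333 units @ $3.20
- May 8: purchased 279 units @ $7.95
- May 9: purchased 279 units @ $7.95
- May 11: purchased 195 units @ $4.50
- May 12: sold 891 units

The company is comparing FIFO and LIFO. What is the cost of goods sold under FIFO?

COGS = $5,328.80

FIFO COGS: 133 @ $6.65 + 333 @ $3.20 + 279 @ $7.95 + 146 @ $7.95 = $5,328.80
LIFO COGS: 195 @ $4.50 + 279 @ $7.95 + 279 @ $7.95 + 138 @ $3.20 = $5,755.20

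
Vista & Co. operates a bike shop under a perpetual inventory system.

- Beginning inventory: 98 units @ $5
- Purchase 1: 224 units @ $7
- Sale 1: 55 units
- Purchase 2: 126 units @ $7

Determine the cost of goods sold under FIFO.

COGS = $275

Sale 1 (55) [FIFO — oldest first]: 55 @ $5 = $275
Ending inventory: 43 @ $5 + 224 @ $7 + 126 @ $7 = $2,665
Check: goods available $2,940 = COGS $275 + ending $2,665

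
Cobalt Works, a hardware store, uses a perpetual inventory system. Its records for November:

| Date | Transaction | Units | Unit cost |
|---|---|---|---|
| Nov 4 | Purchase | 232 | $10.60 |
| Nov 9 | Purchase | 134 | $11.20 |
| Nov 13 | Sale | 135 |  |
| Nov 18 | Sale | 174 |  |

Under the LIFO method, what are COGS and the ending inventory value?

Nov 13, 135 sold [LIFO — newest first]: 134 @ $11.20 + 1 @ $10.60 = $1,511.40
Nov 18, 174 sold [LIFO — newest first]: 174 @ $10.60 = $1,844.40
Total COGS = $1,511.40 + $1,844.40 = $3,355.80
Ending inventory: 57 @ $10.60 = $604.20
Check: goods available $3,960.00 = COGS $3,355.80 + ending $604.20

COGS = $3,355.80; ending inventory = $604.20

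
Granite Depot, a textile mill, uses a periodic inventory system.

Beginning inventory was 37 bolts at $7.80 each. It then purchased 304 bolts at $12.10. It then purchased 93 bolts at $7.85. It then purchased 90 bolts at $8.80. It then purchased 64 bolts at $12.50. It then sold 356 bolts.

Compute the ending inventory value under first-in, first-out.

Sale 1 (356) [FIFO — oldest first]: 37 @ $7.80 + 304 @ $12.10 + 15 @ $7.85 = $4,084.75
Ending inventory: 78 @ $7.85 + 90 @ $8.80 + 64 @ $12.50 = $2,204.30

Ending inventory = $2,204.30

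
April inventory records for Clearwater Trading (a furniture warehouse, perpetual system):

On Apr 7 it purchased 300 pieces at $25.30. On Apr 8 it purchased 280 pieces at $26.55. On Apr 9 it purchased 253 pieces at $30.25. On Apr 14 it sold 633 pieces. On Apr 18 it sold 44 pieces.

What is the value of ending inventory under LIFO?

Ending inventory = $3,946.80

Apr 14, 633 sold [LIFO — newest first]: 253 @ $30.25 + 280 @ $26.55 + 100 @ $25.30 = $17,617.25
Apr 18, 44 sold [LIFO — newest first]: 44 @ $25.30 = $1,113.20
Total COGS = $17,617.25 + $1,113.20 = $18,730.45
Ending inventory: 156 @ $25.30 = $3,946.80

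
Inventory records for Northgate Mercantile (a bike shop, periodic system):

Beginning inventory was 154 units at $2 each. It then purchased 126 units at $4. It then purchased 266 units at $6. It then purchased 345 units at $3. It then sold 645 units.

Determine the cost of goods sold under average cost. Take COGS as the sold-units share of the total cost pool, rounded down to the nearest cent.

COGS = $2,492.40

Sale 1, sell 645: 645/891 × $3,443.00 → $2,492.40
Ending inventory (cost pool remaining) = $950.60
Check: goods available $3,443.00 = COGS $2,492.40 + ending $950.60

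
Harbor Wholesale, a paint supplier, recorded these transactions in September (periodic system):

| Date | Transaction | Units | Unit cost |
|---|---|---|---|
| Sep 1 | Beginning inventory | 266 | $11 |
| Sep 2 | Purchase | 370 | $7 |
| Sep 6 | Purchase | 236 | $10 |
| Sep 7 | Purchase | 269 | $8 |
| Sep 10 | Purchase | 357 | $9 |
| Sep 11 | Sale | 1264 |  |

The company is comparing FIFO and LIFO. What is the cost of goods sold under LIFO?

FIFO COGS: 266 @ $11 + 370 @ $7 + 236 @ $10 + 269 @ $8 + 123 @ $9 = $11,135
LIFO COGS: 357 @ $9 + 269 @ $8 + 236 @ $10 + 370 @ $7 + 32 @ $11 = $10,667

COGS = $10,667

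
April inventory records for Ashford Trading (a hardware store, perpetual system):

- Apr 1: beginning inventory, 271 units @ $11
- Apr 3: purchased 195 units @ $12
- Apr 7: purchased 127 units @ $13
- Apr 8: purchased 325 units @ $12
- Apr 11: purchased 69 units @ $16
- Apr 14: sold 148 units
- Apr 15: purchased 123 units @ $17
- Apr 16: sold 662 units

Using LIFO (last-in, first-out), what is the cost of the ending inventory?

Apr 14, 148 sold [LIFO — newest first]: 69 @ $16 + 79 @ $12 = $2,052
Apr 16, 662 sold [LIFO — newest first]: 123 @ $17 + 246 @ $12 + 127 @ $13 + 166 @ $12 = $8,686
Total COGS = $2,052 + $8,686 = $10,738
Ending inventory: 271 @ $11 + 29 @ $12 = $3,329

Ending inventory = $3,329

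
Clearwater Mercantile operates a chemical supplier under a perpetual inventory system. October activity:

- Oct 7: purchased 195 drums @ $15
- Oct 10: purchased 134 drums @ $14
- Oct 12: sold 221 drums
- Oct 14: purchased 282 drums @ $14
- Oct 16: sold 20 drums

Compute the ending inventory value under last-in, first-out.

Ending inventory = $5,288

Oct 12, 221 sold [LIFO — newest first]: 134 @ $14 + 87 @ $15 = $3,181
Oct 16, 20 sold [LIFO — newest first]: 20 @ $14 = $280
Total COGS = $3,181 + $280 = $3,461
Ending inventory: 108 @ $15 + 262 @ $14 = $5,288
Check: goods available $8,749 = COGS $3,461 + ending $5,288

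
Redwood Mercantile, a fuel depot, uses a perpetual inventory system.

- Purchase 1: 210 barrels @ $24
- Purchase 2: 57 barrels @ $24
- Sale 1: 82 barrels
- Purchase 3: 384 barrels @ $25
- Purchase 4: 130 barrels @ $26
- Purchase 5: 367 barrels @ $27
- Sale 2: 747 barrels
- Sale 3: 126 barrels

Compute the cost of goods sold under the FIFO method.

Sale 1 (82) [FIFO — oldest first]: 82 @ $24 = $1,968
Sale 2 (747) [FIFO — oldest first]: 128 @ $24 + 57 @ $24 + 384 @ $25 + 130 @ $26 + 48 @ $27 = $18,716
Sale 3 (126) [FIFO — oldest first]: 126 @ $27 = $3,402
Total COGS = $1,968 + $18,716 + $3,402 = $24,086
Ending inventory: 193 @ $27 = $5,211
Check: goods available $29,297 = COGS $24,086 + ending $5,211

COGS = $24,086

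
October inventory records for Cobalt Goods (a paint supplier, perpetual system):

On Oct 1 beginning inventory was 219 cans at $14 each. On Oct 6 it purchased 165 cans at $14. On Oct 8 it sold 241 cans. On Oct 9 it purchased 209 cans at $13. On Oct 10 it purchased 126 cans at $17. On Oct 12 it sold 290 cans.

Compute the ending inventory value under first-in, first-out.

Oct 8, 241 sold [FIFO — oldest first]: 219 @ $14 + 22 @ $14 = $3,374
Oct 12, 290 sold [FIFO — oldest first]: 143 @ $14 + 147 @ $13 = $3,913
Total COGS = $3,374 + $3,913 = $7,287
Ending inventory: 62 @ $13 + 126 @ $17 = $2,948

Ending inventory = $2,948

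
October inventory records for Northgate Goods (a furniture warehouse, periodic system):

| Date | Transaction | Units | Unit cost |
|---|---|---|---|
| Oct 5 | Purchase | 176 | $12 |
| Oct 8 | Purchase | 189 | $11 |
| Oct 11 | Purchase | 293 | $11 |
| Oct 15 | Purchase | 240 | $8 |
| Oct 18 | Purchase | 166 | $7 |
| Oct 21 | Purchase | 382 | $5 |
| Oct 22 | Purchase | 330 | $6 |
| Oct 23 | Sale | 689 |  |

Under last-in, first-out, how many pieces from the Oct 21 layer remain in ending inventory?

Oct 23, 689 sold [LIFO — newest first]: 330 @ $6 + 359 @ $5 = $3,775
Ending inventory: 176 @ $12 + 189 @ $11 + 293 @ $11 + 240 @ $8 + 166 @ $7 + 23 @ $5 = $10,611

23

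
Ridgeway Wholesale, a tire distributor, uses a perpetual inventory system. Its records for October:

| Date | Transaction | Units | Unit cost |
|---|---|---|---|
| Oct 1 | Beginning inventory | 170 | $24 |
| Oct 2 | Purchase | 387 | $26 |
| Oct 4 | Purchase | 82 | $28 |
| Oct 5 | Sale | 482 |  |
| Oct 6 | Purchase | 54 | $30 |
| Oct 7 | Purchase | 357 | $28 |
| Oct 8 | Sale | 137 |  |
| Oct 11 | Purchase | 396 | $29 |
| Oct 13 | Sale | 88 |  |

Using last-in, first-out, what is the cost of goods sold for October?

Oct 5, 482 sold [LIFO — newest first]: 82 @ $28 + 387 @ $26 + 13 @ $24 = $12,670
Oct 8, 137 sold [LIFO — newest first]: 137 @ $28 = $3,836
Oct 13, 88 sold [LIFO — newest first]: 88 @ $29 = $2,552
Total COGS = $12,670 + $3,836 + $2,552 = $19,058
Ending inventory: 157 @ $24 + 54 @ $30 + 220 @ $28 + 308 @ $29 = $20,480
Check: goods available $39,538 = COGS $19,058 + ending $20,480

COGS = $19,058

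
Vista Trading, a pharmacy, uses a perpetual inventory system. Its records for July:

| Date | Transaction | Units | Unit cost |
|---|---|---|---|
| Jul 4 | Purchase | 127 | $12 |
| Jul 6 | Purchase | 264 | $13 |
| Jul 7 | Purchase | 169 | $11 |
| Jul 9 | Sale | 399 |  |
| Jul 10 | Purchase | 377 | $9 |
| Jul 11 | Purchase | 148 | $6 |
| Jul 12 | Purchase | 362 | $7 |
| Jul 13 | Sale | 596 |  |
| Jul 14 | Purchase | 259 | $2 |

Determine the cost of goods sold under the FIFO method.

COGS = $10,556

Jul 9, 399 sold [FIFO — oldest first]: 127 @ $12 + 264 @ $13 + 8 @ $11 = $5,044
Jul 13, 596 sold [FIFO — oldest first]: 161 @ $11 + 377 @ $9 + 58 @ $6 = $5,512
Total COGS = $5,044 + $5,512 = $10,556
Ending inventory: 90 @ $6 + 362 @ $7 + 259 @ $2 = $3,592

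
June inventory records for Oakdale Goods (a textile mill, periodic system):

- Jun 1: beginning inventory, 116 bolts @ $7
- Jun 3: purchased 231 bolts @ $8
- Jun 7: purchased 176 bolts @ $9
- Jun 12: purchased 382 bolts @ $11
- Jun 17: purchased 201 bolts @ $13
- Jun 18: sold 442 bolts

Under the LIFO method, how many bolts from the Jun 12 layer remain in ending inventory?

141

Jun 18, 442 sold [LIFO — newest first]: 201 @ $13 + 241 @ $11 = $5,264
Ending inventory: 116 @ $7 + 231 @ $8 + 176 @ $9 + 141 @ $11 = $5,795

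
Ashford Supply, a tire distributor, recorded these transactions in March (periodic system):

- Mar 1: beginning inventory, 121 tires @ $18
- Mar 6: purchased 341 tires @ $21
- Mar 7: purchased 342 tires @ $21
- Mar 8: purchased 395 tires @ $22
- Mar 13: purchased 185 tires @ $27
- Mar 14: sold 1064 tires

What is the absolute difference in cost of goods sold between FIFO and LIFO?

FIFO COGS: 121 @ $18 + 341 @ $21 + 342 @ $21 + 260 @ $22 = $22,241
LIFO COGS: 185 @ $27 + 395 @ $22 + 342 @ $21 + 142 @ $21 = $23,849
Difference = |$22,241 − $23,849| = $1,608

$1,608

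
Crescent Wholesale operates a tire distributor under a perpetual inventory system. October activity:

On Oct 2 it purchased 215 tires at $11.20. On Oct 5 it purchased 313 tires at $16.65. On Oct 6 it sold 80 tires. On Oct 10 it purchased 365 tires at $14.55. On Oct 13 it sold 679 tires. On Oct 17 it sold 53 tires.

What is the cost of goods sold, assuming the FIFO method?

Oct 6, 80 sold [FIFO — oldest first]: 80 @ $11.20 = $896.00
Oct 13, 679 sold [FIFO — oldest first]: 135 @ $11.20 + 313 @ $16.65 + 231 @ $14.55 = $10,084.50
Oct 17, 53 sold [FIFO — oldest first]: 53 @ $14.55 = $771.15
Total COGS = $896.00 + $10,084.50 + $771.15 = $11,751.65
Ending inventory: 81 @ $14.55 = $1,178.55
Check: goods available $12,930.20 = COGS $11,751.65 + ending $1,178.55

COGS = $11,751.65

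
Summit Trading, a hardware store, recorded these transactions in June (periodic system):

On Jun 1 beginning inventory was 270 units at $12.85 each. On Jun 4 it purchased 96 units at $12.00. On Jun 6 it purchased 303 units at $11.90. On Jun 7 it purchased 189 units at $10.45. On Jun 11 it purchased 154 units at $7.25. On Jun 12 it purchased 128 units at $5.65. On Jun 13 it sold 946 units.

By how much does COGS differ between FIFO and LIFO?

FIFO COGS: 270 @ $12.85 + 96 @ $12.00 + 303 @ $11.90 + 189 @ $10.45 + 88 @ $7.25 = $10,840.25
LIFO COGS: 128 @ $5.65 + 154 @ $7.25 + 189 @ $10.45 + 303 @ $11.90 + 96 @ $12.00 + 76 @ $12.85 = $9,549.05
Difference = |$10,840.25 − $9,549.05| = $1,291.20

$1,291.20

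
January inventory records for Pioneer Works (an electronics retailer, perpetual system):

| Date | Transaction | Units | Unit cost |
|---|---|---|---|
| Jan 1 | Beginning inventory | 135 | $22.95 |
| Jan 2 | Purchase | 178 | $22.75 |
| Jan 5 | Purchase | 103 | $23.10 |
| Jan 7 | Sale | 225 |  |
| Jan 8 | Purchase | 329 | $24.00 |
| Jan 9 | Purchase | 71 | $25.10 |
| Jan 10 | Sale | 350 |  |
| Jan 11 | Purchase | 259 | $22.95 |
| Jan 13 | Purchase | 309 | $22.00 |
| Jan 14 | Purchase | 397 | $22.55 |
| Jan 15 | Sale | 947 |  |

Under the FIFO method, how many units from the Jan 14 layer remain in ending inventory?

Jan 7, 225 sold [FIFO — oldest first]: 135 @ $22.95 + 90 @ $22.75 = $5,145.75
Jan 10, 350 sold [FIFO — oldest first]: 88 @ $22.75 + 103 @ $23.10 + 159 @ $24.00 = $8,197.30
Jan 15, 947 sold [FIFO — oldest first]: 170 @ $24.00 + 71 @ $25.10 + 259 @ $22.95 + 309 @ $22.00 + 138 @ $22.55 = $21,716.05
Total COGS = $5,145.75 + $8,197.30 + $21,716.05 = $35,059.10
Ending inventory: 259 @ $22.55 = $5,840.45

259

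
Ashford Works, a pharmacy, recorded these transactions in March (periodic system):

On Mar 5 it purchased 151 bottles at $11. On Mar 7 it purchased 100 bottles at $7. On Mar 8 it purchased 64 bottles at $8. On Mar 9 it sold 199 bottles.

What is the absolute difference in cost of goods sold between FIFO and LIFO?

$400

FIFO COGS: 151 @ $11 + 48 @ $7 = $1,997
LIFO COGS: 64 @ $8 + 100 @ $7 + 35 @ $11 = $1,597
Difference = |$1,997 − $1,597| = $400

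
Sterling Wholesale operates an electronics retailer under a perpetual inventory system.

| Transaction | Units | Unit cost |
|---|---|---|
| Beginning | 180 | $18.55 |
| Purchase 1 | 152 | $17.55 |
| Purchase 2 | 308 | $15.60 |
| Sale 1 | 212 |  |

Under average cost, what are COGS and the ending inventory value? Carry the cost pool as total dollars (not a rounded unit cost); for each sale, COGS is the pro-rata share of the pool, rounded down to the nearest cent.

After Beginning: 180 on hand, pool $3,339.00 (≈ $18.5500 each)
After Purchase 1: 332 on hand, pool $6,006.60 (≈ $18.0922 each)
After Purchase 2: 640 on hand, pool $10,811.40 (≈ $16.8928 each)
Sale 1, sell 212: 212/640 × $10,811.40 → $3,581.27
Ending inventory (cost pool remaining) = $7,230.13

COGS = $3,581.27; ending inventory = $7,230.13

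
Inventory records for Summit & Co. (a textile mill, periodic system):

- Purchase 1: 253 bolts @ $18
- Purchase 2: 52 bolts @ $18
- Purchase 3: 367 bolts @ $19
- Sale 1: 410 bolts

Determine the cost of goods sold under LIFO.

COGS = $7,747

Sale 1 (410) [LIFO — newest first]: 367 @ $19 + 43 @ $18 = $7,747
Ending inventory: 253 @ $18 + 9 @ $18 = $4,716
Check: goods available $12,463 = COGS $7,747 + ending $4,716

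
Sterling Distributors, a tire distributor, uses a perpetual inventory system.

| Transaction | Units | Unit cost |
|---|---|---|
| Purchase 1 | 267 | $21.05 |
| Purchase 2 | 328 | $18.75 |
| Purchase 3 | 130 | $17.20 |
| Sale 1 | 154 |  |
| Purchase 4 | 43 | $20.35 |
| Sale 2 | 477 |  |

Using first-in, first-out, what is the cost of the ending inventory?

Ending inventory = $2,491.85

Sale 1 (154) [FIFO — oldest first]: 154 @ $21.05 = $3,241.70
Sale 2 (477) [FIFO — oldest first]: 113 @ $21.05 + 328 @ $18.75 + 36 @ $17.20 = $9,147.85
Total COGS = $3,241.70 + $9,147.85 = $12,389.55
Ending inventory: 94 @ $17.20 + 43 @ $20.35 = $2,491.85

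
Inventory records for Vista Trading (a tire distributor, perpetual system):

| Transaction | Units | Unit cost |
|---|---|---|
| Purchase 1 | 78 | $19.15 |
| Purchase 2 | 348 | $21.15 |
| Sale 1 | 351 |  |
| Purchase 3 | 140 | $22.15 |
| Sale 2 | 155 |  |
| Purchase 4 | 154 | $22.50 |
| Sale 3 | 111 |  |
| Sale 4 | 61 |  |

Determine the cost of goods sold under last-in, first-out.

Sale 1 (351) [LIFO — newest first]: 348 @ $21.15 + 3 @ $19.15 = $7,417.65
Sale 2 (155) [LIFO — newest first]: 140 @ $22.15 + 15 @ $19.15 = $3,388.25
Sale 3 (111) [LIFO — newest first]: 111 @ $22.50 = $2,497.50
Sale 4 (61) [LIFO — newest first]: 43 @ $22.50 + 18 @ $19.15 = $1,312.20
Total COGS = $7,417.65 + $3,388.25 + $2,497.50 + $1,312.20 = $14,615.60
Ending inventory: 42 @ $19.15 = $804.30
Check: goods available $15,419.90 = COGS $14,615.60 + ending $804.30

COGS = $14,615.60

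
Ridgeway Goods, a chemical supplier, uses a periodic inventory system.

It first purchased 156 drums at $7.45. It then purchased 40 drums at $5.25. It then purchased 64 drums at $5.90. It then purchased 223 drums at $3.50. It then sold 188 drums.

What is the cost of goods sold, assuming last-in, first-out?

Sale 1 (188) [LIFO — newest first]: 188 @ $3.50 = $658.00
Ending inventory: 156 @ $7.45 + 40 @ $5.25 + 64 @ $5.90 + 35 @ $3.50 = $1,872.30

COGS = $658.00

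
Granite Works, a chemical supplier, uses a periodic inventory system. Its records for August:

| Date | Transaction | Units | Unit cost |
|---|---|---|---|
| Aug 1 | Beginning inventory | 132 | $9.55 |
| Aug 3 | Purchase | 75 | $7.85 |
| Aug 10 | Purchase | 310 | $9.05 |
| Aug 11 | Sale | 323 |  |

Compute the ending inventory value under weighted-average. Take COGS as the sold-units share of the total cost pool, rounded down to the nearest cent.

Aug 11, sell 323: 323/517 × $4,654.85 → $2,908.15
Ending inventory (cost pool remaining) = $1,746.70

Ending inventory = $1,746.70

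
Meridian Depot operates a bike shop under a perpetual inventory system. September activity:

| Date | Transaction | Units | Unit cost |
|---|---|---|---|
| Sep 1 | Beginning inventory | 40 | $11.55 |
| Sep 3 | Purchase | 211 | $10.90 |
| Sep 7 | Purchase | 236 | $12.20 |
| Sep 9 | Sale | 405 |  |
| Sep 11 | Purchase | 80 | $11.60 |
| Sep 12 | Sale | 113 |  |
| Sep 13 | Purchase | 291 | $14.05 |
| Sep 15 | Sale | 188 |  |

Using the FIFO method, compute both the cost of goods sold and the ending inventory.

COGS = $8,522.05; ending inventory = $2,135.60

Sep 9, 405 sold [FIFO — oldest first]: 40 @ $11.55 + 211 @ $10.90 + 154 @ $12.20 = $4,640.70
Sep 12, 113 sold [FIFO — oldest first]: 82 @ $12.20 + 31 @ $11.60 = $1,360.00
Sep 15, 188 sold [FIFO — oldest first]: 49 @ $11.60 + 139 @ $14.05 = $2,521.35
Total COGS = $4,640.70 + $1,360.00 + $2,521.35 = $8,522.05
Ending inventory: 152 @ $14.05 = $2,135.60
Check: goods available $10,657.65 = COGS $8,522.05 + ending $2,135.60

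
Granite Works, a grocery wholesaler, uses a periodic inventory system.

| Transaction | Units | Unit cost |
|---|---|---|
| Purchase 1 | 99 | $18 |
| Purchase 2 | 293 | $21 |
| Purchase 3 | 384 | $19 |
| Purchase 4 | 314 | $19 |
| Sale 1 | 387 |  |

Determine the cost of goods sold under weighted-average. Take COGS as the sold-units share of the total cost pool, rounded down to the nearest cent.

COGS = $7,525.90

Sale 1, sell 387: 387/1090 × $21,197.00 → $7,525.90
Ending inventory (cost pool remaining) = $13,671.10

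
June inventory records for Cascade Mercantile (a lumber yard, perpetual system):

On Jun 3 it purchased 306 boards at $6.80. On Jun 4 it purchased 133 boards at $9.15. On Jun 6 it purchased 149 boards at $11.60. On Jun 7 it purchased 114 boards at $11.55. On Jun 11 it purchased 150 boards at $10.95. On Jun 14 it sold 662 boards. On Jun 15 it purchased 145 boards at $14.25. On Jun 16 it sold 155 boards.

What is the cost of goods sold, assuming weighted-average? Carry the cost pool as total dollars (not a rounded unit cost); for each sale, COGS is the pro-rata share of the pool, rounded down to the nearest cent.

COGS = $7,984.53

After Jun 3: 306 on hand, pool $2,080.80 (≈ $6.8000 each)
After Jun 4: 439 on hand, pool $3,297.75 (≈ $7.5120 each)
After Jun 6: 588 on hand, pool $5,026.15 (≈ $8.5479 each)
After Jun 7: 702 on hand, pool $6,342.85 (≈ $9.0354 each)
After Jun 11: 852 on hand, pool $7,985.35 (≈ $9.3725 each)
Jun 14, sell 662: 662/852 × $7,985.35 → $6,204.57
After Jun 15: 335 on hand, pool $3,847.03 (≈ $11.4837 each)
Jun 16, sell 155: 155/335 × $3,847.03 → $1,779.96
Total COGS = $6,204.57 + $1,779.96 = $7,984.53
Ending inventory (cost pool remaining) = $2,067.07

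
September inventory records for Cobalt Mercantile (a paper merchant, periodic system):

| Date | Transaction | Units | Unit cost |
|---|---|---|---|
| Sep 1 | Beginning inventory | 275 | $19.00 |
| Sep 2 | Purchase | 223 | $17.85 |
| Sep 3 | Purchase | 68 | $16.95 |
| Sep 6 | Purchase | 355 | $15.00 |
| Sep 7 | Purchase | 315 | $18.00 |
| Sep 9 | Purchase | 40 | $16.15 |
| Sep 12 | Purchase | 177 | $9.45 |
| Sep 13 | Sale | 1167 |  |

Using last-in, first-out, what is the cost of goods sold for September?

Sep 13, 1167 sold [LIFO — newest first]: 177 @ $9.45 + 40 @ $16.15 + 315 @ $18.00 + 355 @ $15.00 + 68 @ $16.95 + 212 @ $17.85 = $18,250.45
Ending inventory: 275 @ $19.00 + 11 @ $17.85 = $5,421.35

COGS = $18,250.45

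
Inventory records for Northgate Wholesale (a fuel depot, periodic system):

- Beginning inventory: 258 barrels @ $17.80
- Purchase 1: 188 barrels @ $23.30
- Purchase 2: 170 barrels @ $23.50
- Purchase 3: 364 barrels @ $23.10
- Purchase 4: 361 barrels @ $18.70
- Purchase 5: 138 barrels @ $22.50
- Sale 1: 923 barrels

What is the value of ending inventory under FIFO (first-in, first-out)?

Sale 1 (923) [FIFO — oldest first]: 258 @ $17.80 + 188 @ $23.30 + 170 @ $23.50 + 307 @ $23.10 = $20,059.50
Ending inventory: 57 @ $23.10 + 361 @ $18.70 + 138 @ $22.50 = $11,172.40
Check: goods available $31,231.90 = COGS $20,059.50 + ending $11,172.40

Ending inventory = $11,172.40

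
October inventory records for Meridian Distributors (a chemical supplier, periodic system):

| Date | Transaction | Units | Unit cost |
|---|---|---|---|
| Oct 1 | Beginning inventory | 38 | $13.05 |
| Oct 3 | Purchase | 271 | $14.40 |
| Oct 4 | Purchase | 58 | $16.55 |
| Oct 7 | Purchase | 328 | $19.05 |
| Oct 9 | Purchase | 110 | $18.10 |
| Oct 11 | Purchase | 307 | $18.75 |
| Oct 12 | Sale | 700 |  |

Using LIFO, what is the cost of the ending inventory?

Oct 12, 700 sold [LIFO — newest first]: 307 @ $18.75 + 110 @ $18.10 + 283 @ $19.05 = $13,138.40
Ending inventory: 38 @ $13.05 + 271 @ $14.40 + 58 @ $16.55 + 45 @ $19.05 = $6,215.45
Check: goods available $19,353.85 = COGS $13,138.40 + ending $6,215.45

Ending inventory = $6,215.45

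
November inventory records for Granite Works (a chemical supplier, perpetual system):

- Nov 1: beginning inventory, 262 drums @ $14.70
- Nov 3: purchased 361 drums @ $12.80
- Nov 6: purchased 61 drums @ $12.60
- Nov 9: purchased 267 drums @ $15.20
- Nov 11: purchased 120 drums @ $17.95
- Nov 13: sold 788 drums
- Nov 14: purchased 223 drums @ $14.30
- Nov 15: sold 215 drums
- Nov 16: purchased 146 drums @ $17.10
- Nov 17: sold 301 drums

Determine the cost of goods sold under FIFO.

COGS = $18,813.10

Nov 13, 788 sold [FIFO — oldest first]: 262 @ $14.70 + 361 @ $12.80 + 61 @ $12.60 + 104 @ $15.20 = $10,821.60
Nov 15, 215 sold [FIFO — oldest first]: 163 @ $15.20 + 52 @ $17.95 = $3,411.00
Nov 17, 301 sold [FIFO — oldest first]: 68 @ $17.95 + 223 @ $14.30 + 10 @ $17.10 = $4,580.50
Total COGS = $10,821.60 + $3,411.00 + $4,580.50 = $18,813.10
Ending inventory: 136 @ $17.10 = $2,325.60
Check: goods available $21,138.70 = COGS $18,813.10 + ending $2,325.60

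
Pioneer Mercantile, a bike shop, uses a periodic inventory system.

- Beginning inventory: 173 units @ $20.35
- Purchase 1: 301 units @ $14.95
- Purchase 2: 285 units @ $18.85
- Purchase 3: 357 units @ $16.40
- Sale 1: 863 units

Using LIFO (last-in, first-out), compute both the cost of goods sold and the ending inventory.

COGS = $14,531.00; ending inventory = $4,716.55

Sale 1 (863) [LIFO — newest first]: 357 @ $16.40 + 285 @ $18.85 + 221 @ $14.95 = $14,531.00
Ending inventory: 173 @ $20.35 + 80 @ $14.95 = $4,716.55
Check: goods available $19,247.55 = COGS $14,531.00 + ending $4,716.55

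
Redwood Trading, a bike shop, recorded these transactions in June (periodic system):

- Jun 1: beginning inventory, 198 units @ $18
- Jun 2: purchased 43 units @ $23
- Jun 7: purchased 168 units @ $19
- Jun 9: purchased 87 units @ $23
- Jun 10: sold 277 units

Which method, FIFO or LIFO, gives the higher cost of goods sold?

LIFO

FIFO COGS: 198 @ $18 + 43 @ $23 + 36 @ $19 = $5,237
LIFO COGS: 87 @ $23 + 168 @ $19 + 22 @ $23 = $5,699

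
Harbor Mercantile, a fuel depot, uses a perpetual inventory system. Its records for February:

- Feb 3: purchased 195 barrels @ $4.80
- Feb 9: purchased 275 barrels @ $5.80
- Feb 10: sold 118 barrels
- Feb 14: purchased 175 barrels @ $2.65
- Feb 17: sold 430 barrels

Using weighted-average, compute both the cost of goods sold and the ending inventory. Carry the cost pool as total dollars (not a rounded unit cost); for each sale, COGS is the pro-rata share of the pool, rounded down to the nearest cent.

COGS = $2,560.49; ending inventory = $434.26

After Feb 3: 195 on hand, pool $936.00 (≈ $4.8000 each)
After Feb 9: 470 on hand, pool $2,531.00 (≈ $5.3851 each)
Feb 10, sell 118: 118/470 × $2,531.00 → $635.44
After Feb 14: 527 on hand, pool $2,359.31 (≈ $4.4769 each)
Feb 17, sell 430: 430/527 × $2,359.31 → $1,925.05
Total COGS = $635.44 + $1,925.05 = $2,560.49
Ending inventory (cost pool remaining) = $434.26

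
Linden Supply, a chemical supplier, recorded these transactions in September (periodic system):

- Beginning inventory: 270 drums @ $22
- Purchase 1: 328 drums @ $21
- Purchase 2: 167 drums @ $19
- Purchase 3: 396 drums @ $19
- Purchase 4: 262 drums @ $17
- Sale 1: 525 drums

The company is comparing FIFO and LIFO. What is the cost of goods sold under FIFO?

FIFO COGS: 270 @ $22 + 255 @ $21 = $11,295
LIFO COGS: 262 @ $17 + 263 @ $19 = $9,451

COGS = $11,295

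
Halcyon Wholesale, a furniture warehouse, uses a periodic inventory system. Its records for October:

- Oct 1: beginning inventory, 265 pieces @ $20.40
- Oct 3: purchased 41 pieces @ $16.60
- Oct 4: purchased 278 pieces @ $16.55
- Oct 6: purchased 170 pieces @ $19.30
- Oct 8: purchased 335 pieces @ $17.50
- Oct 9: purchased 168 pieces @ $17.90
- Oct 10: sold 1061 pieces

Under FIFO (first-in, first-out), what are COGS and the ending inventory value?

Oct 10, 1061 sold [FIFO — oldest first]: 265 @ $20.40 + 41 @ $16.60 + 278 @ $16.55 + 170 @ $19.30 + 307 @ $17.50 = $19,341.00
Ending inventory: 28 @ $17.50 + 168 @ $17.90 = $3,497.20
Check: goods available $22,838.20 = COGS $19,341.00 + ending $3,497.20

COGS = $19,341.00; ending inventory = $3,497.20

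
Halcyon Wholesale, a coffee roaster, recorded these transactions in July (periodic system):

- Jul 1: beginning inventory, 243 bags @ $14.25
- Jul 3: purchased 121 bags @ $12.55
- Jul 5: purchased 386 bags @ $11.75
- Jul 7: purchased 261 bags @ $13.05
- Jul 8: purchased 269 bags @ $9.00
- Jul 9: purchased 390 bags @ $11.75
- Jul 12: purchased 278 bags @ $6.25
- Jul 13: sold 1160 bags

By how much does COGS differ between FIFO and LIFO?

$2,612.70

FIFO COGS: 243 @ $14.25 + 121 @ $12.55 + 386 @ $11.75 + 261 @ $13.05 + 149 @ $9.00 = $14,263.85
LIFO COGS: 278 @ $6.25 + 390 @ $11.75 + 269 @ $9.00 + 223 @ $13.05 = $11,651.15
Difference = |$14,263.85 − $11,651.15| = $2,612.70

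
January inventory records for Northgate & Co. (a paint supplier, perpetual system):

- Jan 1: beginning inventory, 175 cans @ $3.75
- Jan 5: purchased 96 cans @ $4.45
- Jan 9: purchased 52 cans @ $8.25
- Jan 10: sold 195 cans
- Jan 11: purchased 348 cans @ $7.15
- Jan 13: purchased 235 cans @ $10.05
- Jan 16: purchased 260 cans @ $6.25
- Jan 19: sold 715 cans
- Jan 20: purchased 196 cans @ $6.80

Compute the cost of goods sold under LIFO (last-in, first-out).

COGS = $6,592.20

Jan 10, 195 sold [LIFO — newest first]: 52 @ $8.25 + 96 @ $4.45 + 47 @ $3.75 = $1,032.45
Jan 19, 715 sold [LIFO — newest first]: 260 @ $6.25 + 235 @ $10.05 + 220 @ $7.15 = $5,559.75
Total COGS = $1,032.45 + $5,559.75 = $6,592.20
Ending inventory: 128 @ $3.75 + 128 @ $7.15 + 196 @ $6.80 = $2,728.00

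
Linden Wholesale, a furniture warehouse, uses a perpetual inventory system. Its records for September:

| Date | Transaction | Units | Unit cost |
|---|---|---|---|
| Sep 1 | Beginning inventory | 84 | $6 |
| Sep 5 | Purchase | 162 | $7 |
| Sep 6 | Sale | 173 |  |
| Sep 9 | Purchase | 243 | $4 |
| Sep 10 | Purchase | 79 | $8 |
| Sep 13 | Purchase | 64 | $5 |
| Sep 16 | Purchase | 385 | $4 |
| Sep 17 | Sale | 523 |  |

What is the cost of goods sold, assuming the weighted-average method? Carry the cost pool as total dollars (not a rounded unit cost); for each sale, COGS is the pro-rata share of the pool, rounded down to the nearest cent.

COGS = $3,599.65

After Sep 1: 84 on hand, pool $504.00 (≈ $6.0000 each)
After Sep 5: 246 on hand, pool $1,638.00 (≈ $6.6585 each)
Sep 6, sell 173: 173/246 × $1,638.00 → $1,151.92
After Sep 9: 316 on hand, pool $1,458.08 (≈ $4.6142 each)
After Sep 10: 395 on hand, pool $2,090.08 (≈ $5.2913 each)
After Sep 13: 459 on hand, pool $2,410.08 (≈ $5.2507 each)
After Sep 16: 844 on hand, pool $3,950.08 (≈ $4.6802 each)
Sep 17, sell 523: 523/844 × $3,950.08 → $2,447.73
Total COGS = $1,151.92 + $2,447.73 = $3,599.65
Ending inventory (cost pool remaining) = $1,502.35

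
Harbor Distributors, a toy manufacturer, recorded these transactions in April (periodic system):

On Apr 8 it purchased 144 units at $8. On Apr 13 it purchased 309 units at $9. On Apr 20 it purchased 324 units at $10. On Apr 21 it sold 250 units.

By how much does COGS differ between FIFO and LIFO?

FIFO COGS: 144 @ $8 + 106 @ $9 = $2,106
LIFO COGS: 250 @ $10 = $2,500
Difference = |$2,106 − $2,500| = $394

$394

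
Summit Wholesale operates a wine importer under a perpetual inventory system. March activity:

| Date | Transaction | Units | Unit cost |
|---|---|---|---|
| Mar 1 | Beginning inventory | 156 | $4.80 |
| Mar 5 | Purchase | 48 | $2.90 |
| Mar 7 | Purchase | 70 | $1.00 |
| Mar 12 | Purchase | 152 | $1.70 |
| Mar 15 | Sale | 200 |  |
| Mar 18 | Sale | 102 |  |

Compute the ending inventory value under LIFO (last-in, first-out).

Ending inventory = $595.20

Mar 15, 200 sold [LIFO — newest first]: 152 @ $1.70 + 48 @ $1.00 = $306.40
Mar 18, 102 sold [LIFO — newest first]: 22 @ $1.00 + 48 @ $2.90 + 32 @ $4.80 = $314.80
Total COGS = $306.40 + $314.80 = $621.20
Ending inventory: 124 @ $4.80 = $595.20
Check: goods available $1,216.40 = COGS $621.20 + ending $595.20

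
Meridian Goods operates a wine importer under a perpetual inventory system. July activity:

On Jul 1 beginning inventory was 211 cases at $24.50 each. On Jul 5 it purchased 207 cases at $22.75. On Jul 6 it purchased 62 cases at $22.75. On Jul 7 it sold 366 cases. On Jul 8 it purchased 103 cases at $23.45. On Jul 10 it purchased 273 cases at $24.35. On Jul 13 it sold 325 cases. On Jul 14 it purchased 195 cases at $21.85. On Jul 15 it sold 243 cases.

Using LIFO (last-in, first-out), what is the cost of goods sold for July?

COGS = $21,749.55

Jul 7, 366 sold [LIFO — newest first]: 62 @ $22.75 + 207 @ $22.75 + 97 @ $24.50 = $8,496.25
Jul 13, 325 sold [LIFO — newest first]: 273 @ $24.35 + 52 @ $23.45 = $7,866.95
Jul 15, 243 sold [LIFO — newest first]: 195 @ $21.85 + 48 @ $23.45 = $5,386.35
Total COGS = $8,496.25 + $7,866.95 + $5,386.35 = $21,749.55
Ending inventory: 114 @ $24.50 + 3 @ $23.45 = $2,863.35
Check: goods available $24,612.90 = COGS $21,749.55 + ending $2,863.35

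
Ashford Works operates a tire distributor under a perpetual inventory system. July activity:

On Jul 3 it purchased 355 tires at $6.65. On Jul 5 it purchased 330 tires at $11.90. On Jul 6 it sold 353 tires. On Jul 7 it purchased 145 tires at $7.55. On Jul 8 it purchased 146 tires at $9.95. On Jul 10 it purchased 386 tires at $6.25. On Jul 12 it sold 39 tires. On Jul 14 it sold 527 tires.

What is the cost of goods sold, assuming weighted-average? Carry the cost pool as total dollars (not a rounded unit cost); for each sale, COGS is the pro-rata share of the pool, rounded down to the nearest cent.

After Jul 3: 355 on hand, pool $2,360.75 (≈ $6.6500 each)
After Jul 5: 685 on hand, pool $6,287.75 (≈ $9.1792 each)
Jul 6, sell 353: 353/685 × $6,287.75 → $3,240.25
After Jul 7: 477 on hand, pool $4,142.25 (≈ $8.6840 each)
After Jul 8: 623 on hand, pool $5,594.95 (≈ $8.9807 each)
After Jul 10: 1009 on hand, pool $8,007.45 (≈ $7.9360 each)
Jul 12, sell 39: 39/1009 × $8,007.45 → $309.50
Jul 14, sell 527: 527/970 × $7,697.95 → $4,182.28
Total COGS = $3,240.25 + $309.50 + $4,182.28 = $7,732.03
Ending inventory (cost pool remaining) = $3,515.67

COGS = $7,732.03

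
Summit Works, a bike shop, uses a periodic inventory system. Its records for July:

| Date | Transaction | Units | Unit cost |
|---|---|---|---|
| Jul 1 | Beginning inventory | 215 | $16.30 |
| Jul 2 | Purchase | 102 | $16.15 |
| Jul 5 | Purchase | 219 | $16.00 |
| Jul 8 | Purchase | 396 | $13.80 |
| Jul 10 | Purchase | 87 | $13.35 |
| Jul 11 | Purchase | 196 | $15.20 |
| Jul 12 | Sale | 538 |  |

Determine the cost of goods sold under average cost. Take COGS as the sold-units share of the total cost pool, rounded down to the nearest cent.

Jul 12, sell 538: 538/1215 × $18,261.25 → $8,086.05
Ending inventory (cost pool remaining) = $10,175.20

COGS = $8,086.05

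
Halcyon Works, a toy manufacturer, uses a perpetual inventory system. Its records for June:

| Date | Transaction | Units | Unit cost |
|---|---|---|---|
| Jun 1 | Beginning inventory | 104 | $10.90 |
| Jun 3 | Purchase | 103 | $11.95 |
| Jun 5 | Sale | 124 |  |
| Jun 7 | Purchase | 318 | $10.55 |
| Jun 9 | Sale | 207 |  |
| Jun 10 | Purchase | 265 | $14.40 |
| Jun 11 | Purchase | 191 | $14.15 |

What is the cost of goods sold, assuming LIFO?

COGS = $3,643.60

Jun 5, 124 sold [LIFO — newest first]: 103 @ $11.95 + 21 @ $10.90 = $1,459.75
Jun 9, 207 sold [LIFO — newest first]: 207 @ $10.55 = $2,183.85
Total COGS = $1,459.75 + $2,183.85 = $3,643.60
Ending inventory: 83 @ $10.90 + 111 @ $10.55 + 265 @ $14.40 + 191 @ $14.15 = $8,594.40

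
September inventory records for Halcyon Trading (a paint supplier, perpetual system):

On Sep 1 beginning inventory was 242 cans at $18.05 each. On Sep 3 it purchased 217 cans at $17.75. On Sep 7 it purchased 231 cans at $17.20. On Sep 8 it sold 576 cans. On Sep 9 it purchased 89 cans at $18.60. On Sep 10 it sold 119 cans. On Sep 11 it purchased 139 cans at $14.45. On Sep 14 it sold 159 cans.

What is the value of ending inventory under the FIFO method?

Sep 8, 576 sold [FIFO — oldest first]: 242 @ $18.05 + 217 @ $17.75 + 117 @ $17.20 = $10,232.25
Sep 10, 119 sold [FIFO — oldest first]: 114 @ $17.20 + 5 @ $18.60 = $2,053.80
Sep 14, 159 sold [FIFO — oldest first]: 84 @ $18.60 + 75 @ $14.45 = $2,646.15
Total COGS = $10,232.25 + $2,053.80 + $2,646.15 = $14,932.20
Ending inventory: 64 @ $14.45 = $924.80
Check: goods available $15,857.00 = COGS $14,932.20 + ending $924.80

Ending inventory = $924.80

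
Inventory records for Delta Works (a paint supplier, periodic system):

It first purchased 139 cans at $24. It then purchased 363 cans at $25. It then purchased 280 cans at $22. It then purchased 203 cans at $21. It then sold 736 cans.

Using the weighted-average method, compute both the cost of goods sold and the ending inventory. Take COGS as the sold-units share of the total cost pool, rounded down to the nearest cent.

COGS = $17,061.75; ending inventory = $5,772.25

Sale 1, sell 736: 736/985 × $22,834.00 → $17,061.75
Ending inventory (cost pool remaining) = $5,772.25
Check: goods available $22,834.00 = COGS $17,061.75 + ending $5,772.25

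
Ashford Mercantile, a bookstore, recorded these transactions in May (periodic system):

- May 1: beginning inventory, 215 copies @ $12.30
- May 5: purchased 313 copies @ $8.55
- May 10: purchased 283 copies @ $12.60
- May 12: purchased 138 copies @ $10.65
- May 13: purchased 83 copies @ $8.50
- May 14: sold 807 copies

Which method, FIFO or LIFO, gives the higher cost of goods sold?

FIFO COGS: 215 @ $12.30 + 313 @ $8.55 + 279 @ $12.60 = $8,836.05
LIFO COGS: 83 @ $8.50 + 138 @ $10.65 + 283 @ $12.60 + 303 @ $8.55 = $8,331.65

FIFO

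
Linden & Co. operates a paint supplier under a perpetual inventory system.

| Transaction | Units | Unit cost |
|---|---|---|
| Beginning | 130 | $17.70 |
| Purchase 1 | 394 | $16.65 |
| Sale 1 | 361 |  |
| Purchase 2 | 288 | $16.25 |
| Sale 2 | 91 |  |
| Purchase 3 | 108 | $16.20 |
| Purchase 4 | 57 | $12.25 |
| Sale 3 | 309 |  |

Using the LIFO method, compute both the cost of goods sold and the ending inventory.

Sale 1 (361) [LIFO — newest first]: 361 @ $16.65 = $6,010.65
Sale 2 (91) [LIFO — newest first]: 91 @ $16.25 = $1,478.75
Sale 3 (309) [LIFO — newest first]: 57 @ $12.25 + 108 @ $16.20 + 144 @ $16.25 = $4,787.85
Total COGS = $6,010.65 + $1,478.75 + $4,787.85 = $12,277.25
Ending inventory: 130 @ $17.70 + 33 @ $16.65 + 53 @ $16.25 = $3,711.70

COGS = $12,277.25; ending inventory = $3,711.70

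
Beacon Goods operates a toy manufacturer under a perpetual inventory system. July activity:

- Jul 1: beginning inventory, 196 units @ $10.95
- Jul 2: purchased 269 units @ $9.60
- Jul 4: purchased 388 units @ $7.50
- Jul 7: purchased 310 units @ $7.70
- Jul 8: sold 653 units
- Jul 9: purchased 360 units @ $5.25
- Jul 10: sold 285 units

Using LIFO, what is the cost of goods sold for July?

COGS = $6,455.75

Jul 8, 653 sold [LIFO — newest first]: 310 @ $7.70 + 343 @ $7.50 = $4,959.50
Jul 10, 285 sold [LIFO — newest first]: 285 @ $5.25 = $1,496.25
Total COGS = $4,959.50 + $1,496.25 = $6,455.75
Ending inventory: 196 @ $10.95 + 269 @ $9.60 + 45 @ $7.50 + 75 @ $5.25 = $5,459.85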